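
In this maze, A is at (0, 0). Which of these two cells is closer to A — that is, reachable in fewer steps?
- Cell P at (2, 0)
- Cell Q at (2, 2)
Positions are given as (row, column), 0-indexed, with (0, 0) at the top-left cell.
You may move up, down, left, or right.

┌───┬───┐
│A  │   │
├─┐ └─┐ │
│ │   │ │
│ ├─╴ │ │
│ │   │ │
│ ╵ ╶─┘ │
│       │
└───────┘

Shortest path A → P at (2, 0): 8 steps
Shortest path A → Q at (2, 2): 4 steps

Q is closer (4 steps vs 8 steps).

Path to P:

┌───┬───┐
│A ↓│   │
├─┐ └─┐ │
│ │↳ ↓│ │
│ ├─╴ │ │
│P│↓ ↲│ │
│ ╵ ╶─┘ │
│↑ ↲    │
└───────┘

Path to Q:

┌───┬───┐
│A ↓│   │
├─┐ └─┐ │
│ │↳ ↓│ │
│ ├─╴ │ │
│ │  Q│ │
│ ╵ ╶─┘ │
│       │
└───────┘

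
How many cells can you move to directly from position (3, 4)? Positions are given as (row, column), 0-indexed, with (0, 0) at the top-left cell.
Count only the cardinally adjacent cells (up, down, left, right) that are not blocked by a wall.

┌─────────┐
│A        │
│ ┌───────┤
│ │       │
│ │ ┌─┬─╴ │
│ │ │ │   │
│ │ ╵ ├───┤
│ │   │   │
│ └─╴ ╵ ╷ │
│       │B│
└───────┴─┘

Checking passable neighbors of (3, 4):
Neighbors: (4, 4), (3, 3)
Count: 2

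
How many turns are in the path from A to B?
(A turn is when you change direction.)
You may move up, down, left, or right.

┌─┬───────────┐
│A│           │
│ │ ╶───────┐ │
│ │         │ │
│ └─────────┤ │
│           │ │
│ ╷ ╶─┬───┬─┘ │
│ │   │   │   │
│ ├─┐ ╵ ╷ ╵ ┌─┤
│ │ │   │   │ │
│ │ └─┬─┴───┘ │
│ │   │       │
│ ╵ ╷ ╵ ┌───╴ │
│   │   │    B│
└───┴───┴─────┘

Directions: down, down, down, down, down, down, right, up, right, down, right, up, right, right, right, down
Number of turns: 8

Solution:

┌─┬───────────┐
│A│           │
│ │ ╶───────┐ │
│↓│         │ │
│ └─────────┤ │
│↓          │ │
│ ╷ ╶─┬───┬─┘ │
│↓│   │   │   │
│ ├─┐ ╵ ╷ ╵ ┌─┤
│↓│ │   │   │ │
│ │ └─┬─┴───┘ │
│↓│↱ ↓│↱ → → ↓│
│ ╵ ╷ ╵ ┌───╴ │
│↳ ↑│↳ ↑│    B│
└───┴───┴─────┘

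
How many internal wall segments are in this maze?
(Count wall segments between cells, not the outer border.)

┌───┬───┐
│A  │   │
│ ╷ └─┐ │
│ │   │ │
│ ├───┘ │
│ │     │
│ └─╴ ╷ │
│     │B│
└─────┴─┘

Counting internal wall segments:
Total internal walls: 9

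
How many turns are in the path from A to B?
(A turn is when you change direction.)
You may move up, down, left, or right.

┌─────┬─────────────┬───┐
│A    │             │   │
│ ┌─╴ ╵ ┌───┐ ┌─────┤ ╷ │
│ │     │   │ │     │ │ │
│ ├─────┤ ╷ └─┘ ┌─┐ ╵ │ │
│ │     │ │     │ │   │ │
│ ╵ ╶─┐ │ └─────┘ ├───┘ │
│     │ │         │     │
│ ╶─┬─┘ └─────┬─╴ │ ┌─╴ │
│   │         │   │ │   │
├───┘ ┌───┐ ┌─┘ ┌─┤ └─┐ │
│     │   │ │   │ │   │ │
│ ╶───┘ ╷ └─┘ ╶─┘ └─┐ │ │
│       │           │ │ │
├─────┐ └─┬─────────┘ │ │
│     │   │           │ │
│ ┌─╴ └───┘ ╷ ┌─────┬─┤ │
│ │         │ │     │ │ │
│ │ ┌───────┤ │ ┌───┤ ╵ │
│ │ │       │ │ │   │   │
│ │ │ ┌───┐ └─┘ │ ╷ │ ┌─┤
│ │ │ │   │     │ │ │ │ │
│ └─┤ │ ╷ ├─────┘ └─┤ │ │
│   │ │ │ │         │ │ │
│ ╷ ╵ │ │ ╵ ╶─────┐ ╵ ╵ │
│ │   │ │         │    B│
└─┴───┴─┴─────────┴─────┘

Directions: down, down, down, right, up, right, right, down, down, left, down, left, left, down, right, right, right, up, right, down, right, right, up, right, up, right, up, left, left, left, left, up, up, right, down, right, right, up, right, right, down, right, up, up, right, down, down, down, down, down, down, down, down, down, left, down, down, down, right
Number of turns: 33

Solution:

┌─────┬─────────────┬───┐
│A    │             │↱ ↓│
│ ┌─╴ ╵ ┌───┐ ┌─────┤ ╷ │
│↓│     │↱ ↓│ │↱ → ↓│↑│↓│
│ ├─────┤ ╷ └─┘ ┌─┐ ╵ │ │
│↓│↱ → ↓│↑│↳ → ↑│ │↳ ↑│↓│
│ ╵ ╶─┐ │ └─────┘ ├───┘ │
│↳ ↑  │↓│↑ ← ← ← ↰│    ↓│
│ ╶─┬─┘ └─────┬─╴ │ ┌─╴ │
│   │↓ ↲      │↱ ↑│ │  ↓│
├───┘ ┌───┐ ┌─┘ ┌─┤ └─┐ │
│↓ ← ↲│↱ ↓│ │↱ ↑│ │   │↓│
│ ╶───┘ ╷ └─┘ ╶─┘ └─┐ │ │
│↳ → → ↑│↳ → ↑      │ │↓│
├─────┐ └─┬─────────┘ │ │
│     │   │           │↓│
│ ┌─╴ └───┘ ╷ ┌─────┬─┤ │
│ │         │ │     │ │↓│
│ │ ┌───────┤ │ ┌───┤ ╵ │
│ │ │       │ │ │   │↓ ↲│
│ │ │ ┌───┐ └─┘ │ ╷ │ ┌─┤
│ │ │ │   │     │ │ │↓│ │
│ └─┤ │ ╷ ├─────┘ └─┤ │ │
│   │ │ │ │         │↓│ │
│ ╷ ╵ │ │ ╵ ╶─────┐ ╵ ╵ │
│ │   │ │         │  ↳ B│
└─┴───┴─┴─────────┴─────┘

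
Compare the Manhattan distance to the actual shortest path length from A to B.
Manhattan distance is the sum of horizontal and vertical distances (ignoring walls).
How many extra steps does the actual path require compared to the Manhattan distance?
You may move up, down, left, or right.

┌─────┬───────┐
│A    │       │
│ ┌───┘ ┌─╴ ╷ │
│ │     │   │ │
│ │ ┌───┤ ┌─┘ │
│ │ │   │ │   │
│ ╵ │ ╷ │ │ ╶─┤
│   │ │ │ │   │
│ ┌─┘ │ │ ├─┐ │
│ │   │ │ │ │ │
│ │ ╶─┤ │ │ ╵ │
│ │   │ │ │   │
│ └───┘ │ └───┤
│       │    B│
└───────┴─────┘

Manhattan distance: |6 - 0| + |6 - 0| = 12
Actual path length: 20
Extra steps: 20 - 12 = 8

Solution:

┌─────┬───────┐
│A    │↱ → ↓  │
│ ┌───┘ ┌─╴ ╷ │
│↓│↱ → ↑│↓ ↲│ │
│ │ ┌───┤ ┌─┘ │
│↓│↑│   │↓│   │
│ ╵ │ ╷ │ │ ╶─┤
│↳ ↑│ │ │↓│   │
│ ┌─┘ │ │ ├─┐ │
│ │   │ │↓│ │ │
│ │ ╶─┤ │ │ ╵ │
│ │   │ │↓│   │
│ └───┘ │ └───┤
│       │↳ → B│
└───────┴─────┘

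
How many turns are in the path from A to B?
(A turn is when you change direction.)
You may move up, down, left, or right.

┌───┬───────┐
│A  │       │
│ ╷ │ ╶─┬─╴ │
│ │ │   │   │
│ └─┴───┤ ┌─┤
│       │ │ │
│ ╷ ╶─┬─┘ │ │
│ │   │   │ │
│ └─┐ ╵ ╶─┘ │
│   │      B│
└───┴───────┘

Directions: down, down, right, down, right, down, right, right, right
Number of turns: 5

Solution:

┌───┬───────┐
│A  │       │
│ ╷ │ ╶─┬─╴ │
│↓│ │   │   │
│ └─┴───┤ ┌─┤
│↳ ↓    │ │ │
│ ╷ ╶─┬─┘ │ │
│ │↳ ↓│   │ │
│ └─┐ ╵ ╶─┘ │
│   │↳ → → B│
└───┴───────┘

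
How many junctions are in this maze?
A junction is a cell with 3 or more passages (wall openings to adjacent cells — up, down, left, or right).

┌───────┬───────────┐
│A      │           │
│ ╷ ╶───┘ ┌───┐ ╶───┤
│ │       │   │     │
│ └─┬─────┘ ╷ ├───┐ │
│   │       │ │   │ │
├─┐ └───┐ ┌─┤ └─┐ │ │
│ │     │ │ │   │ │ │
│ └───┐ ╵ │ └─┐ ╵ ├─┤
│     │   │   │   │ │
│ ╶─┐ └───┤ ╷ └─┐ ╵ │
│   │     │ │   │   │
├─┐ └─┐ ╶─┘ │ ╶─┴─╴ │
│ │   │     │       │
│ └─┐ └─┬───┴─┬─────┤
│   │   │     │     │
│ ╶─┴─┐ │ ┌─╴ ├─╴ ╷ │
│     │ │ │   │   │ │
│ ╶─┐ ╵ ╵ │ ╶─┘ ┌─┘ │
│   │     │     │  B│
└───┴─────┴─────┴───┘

Checking each cell for number of passages:

Junctions found (3+ passages):
  (0, 1): 3 passages
  (0, 7): 3 passages
  (2, 4): 3 passages
  (4, 0): 3 passages
  (4, 5): 3 passages
  (4, 8): 3 passages
  (5, 3): 3 passages
  (5, 6): 3 passages
  (5, 9): 3 passages
  (7, 0): 3 passages
  (7, 8): 3 passages
  (8, 0): 3 passages
  (9, 3): 3 passages
Total junctions: 13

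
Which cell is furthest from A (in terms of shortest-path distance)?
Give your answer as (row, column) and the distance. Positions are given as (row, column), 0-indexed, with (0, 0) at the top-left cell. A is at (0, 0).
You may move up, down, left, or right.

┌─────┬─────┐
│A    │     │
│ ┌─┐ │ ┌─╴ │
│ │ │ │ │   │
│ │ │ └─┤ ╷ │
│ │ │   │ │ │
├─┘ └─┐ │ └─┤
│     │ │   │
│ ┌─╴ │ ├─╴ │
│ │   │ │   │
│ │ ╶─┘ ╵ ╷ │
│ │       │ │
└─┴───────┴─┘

Computing BFS distances from A to all cells:
Furthest cell: (1, 3)
Distance: 20 steps

Path from A to the furthest cell:

┌─────┬─────┐
│A → ↓│↓ ← ↰│
│ ┌─┐ │ ┌─╴ │
│ │ │↓│B│↱ ↑│
│ │ │ └─┤ ╷ │
│ │ │↳ ↓│↑│ │
├─┘ └─┐ │ └─┤
│     │↓│↑ ↰│
│ ┌─╴ │ ├─╴ │
│ │   │↓│↱ ↑│
│ │ ╶─┘ ╵ ╷ │
│ │    ↳ ↑│ │
└─┴───────┴─┘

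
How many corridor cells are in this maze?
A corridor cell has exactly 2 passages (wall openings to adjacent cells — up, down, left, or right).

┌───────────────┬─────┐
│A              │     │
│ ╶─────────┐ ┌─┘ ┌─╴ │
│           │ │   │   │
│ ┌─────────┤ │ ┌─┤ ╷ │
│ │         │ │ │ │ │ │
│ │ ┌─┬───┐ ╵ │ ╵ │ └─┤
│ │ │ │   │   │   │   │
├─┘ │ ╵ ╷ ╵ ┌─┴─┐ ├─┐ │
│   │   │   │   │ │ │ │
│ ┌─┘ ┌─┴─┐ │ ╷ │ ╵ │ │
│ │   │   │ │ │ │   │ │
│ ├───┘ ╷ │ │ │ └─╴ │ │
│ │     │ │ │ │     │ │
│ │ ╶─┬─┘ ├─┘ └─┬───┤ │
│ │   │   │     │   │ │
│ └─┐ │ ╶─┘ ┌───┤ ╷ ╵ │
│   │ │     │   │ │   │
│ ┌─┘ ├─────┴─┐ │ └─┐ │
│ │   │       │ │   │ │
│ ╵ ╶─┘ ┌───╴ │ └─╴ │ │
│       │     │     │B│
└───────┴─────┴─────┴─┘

Counting cells with exactly 2 passages:
Total corridor cells: 95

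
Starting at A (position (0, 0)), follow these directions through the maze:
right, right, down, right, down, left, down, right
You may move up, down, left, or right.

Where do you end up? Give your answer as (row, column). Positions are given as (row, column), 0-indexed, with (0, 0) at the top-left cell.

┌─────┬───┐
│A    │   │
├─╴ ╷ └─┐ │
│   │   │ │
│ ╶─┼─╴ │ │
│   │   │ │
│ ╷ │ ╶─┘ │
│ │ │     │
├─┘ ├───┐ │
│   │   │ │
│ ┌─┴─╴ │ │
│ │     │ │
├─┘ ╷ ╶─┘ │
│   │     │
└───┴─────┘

Following directions step by step:
Start: (0, 0)
  right: (0, 0) → (0, 1)
  right: (0, 1) → (0, 2)
  down: (0, 2) → (1, 2)
  right: (1, 2) → (1, 3)
  down: (1, 3) → (2, 3)
  left: (2, 3) → (2, 2)
  down: (2, 2) → (3, 2)
  right: (3, 2) → (3, 3)
Final position: (3, 3)

Path taken:

┌─────┬───┐
│A → ↓│   │
├─╴ ╷ └─┐ │
│   │↳ ↓│ │
│ ╶─┼─╴ │ │
│   │↓ ↲│ │
│ ╷ │ ╶─┘ │
│ │ │↳ B  │
├─┘ ├───┐ │
│   │   │ │
│ ┌─┴─╴ │ │
│ │     │ │
├─┘ ╷ ╶─┘ │
│   │     │
└───┴─────┘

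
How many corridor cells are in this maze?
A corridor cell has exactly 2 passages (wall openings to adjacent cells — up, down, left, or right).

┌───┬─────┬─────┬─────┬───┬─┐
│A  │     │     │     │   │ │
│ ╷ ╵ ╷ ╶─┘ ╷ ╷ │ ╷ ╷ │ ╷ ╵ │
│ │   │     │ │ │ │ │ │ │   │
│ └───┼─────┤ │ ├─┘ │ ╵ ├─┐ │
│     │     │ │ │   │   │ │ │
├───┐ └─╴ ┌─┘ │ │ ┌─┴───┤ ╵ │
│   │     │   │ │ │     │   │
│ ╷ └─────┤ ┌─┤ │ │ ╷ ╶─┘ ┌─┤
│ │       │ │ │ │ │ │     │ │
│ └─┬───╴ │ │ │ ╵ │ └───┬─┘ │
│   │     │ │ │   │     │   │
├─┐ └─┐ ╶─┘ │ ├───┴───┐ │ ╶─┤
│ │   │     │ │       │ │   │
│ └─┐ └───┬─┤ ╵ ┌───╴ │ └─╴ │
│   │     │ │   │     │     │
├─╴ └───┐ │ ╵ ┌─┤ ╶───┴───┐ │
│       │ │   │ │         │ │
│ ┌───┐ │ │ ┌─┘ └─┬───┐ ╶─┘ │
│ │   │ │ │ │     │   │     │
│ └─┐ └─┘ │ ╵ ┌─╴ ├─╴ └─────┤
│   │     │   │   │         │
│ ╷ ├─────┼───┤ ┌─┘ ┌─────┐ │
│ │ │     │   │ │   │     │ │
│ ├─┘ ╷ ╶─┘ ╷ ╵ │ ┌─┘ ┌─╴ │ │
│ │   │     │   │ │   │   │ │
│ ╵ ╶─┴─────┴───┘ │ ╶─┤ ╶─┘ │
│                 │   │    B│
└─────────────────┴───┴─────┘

Counting cells with exactly 2 passages:
Total corridor cells: 158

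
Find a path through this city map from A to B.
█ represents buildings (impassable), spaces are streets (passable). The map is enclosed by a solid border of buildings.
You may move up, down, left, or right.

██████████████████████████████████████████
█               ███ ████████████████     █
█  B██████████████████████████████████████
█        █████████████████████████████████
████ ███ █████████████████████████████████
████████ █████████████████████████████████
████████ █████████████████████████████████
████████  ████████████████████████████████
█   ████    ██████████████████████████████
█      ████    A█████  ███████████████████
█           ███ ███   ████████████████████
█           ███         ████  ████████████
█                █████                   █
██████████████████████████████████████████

Finding the shortest path from A to B:
Movement: cardinal only
Path length: 19 steps
Directions: left → left → left → left → up → left → left → up → left → up → up → up → up → left → left → left → left → left → up

Solution:

██████████████████████████████████████████
█               ███ ████████████████     █
█  B██████████████████████████████████████
█  ↑←←←←↰█████████████████████████████████
████ ███↑█████████████████████████████████
████████↑█████████████████████████████████
████████↑█████████████████████████████████
████████↑↰████████████████████████████████
█   ████ ↑←↰██████████████████████████████
█      ████↑←←←A█████  ███████████████████
█           ███ ███   ████████████████████
█           ███         ████  ████████████
█                █████                   █
██████████████████████████████████████████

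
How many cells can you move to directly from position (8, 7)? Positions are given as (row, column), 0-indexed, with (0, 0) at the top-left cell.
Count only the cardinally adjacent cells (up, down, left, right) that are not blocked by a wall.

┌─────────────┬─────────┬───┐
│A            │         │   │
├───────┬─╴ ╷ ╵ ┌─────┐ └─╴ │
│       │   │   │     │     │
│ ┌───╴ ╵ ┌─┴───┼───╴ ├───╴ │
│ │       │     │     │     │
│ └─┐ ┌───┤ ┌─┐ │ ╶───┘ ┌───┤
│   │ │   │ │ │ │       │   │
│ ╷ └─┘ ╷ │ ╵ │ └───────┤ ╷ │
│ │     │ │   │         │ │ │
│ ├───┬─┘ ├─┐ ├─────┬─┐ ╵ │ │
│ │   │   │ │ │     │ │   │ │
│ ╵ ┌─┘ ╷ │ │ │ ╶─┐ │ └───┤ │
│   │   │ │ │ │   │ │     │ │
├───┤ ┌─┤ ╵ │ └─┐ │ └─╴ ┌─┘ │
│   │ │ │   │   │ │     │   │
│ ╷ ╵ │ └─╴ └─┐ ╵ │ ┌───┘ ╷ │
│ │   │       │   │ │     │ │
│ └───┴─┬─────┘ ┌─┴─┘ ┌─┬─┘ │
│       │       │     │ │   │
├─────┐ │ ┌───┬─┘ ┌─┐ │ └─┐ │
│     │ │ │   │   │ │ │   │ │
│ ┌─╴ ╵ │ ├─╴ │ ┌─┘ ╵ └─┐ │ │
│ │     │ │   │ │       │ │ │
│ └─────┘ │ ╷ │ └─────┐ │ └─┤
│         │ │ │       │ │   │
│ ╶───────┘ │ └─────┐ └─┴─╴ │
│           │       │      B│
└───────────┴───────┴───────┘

Checking passable neighbors of (8, 7):
Neighbors: (7, 7), (9, 7), (8, 8)
Count: 3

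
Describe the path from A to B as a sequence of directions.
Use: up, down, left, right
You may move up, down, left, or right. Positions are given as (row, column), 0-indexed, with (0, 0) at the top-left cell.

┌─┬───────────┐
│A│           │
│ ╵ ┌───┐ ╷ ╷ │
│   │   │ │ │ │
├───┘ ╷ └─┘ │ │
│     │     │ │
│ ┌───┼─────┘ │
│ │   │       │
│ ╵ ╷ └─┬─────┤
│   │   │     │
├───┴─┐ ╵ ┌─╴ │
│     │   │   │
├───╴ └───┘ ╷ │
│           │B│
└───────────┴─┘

Finding the path and converting it to directions:
Path through cells: (0,0) → (1,0) → (1,1) → (0,1) → (0,2) → (0,3) → (0,4) → (0,5) → (1,5) → (2,5) → (2,4) → (2,3) → (1,3) → (1,2) → (2,2) → (2,1) → (2,0) → (3,0) → (4,0) → (4,1) → (3,1) → (3,2) → (4,2) → (4,3) → (5,3) → (5,4) → (4,4) → (4,5) → (4,6) → (5,6) → (6,6)
Directions: down, right, up, right, right, right, right, down, down, left, left, up, left, down, left, left, down, down, right, up, right, down, right, down, right, up, right, right, down, down

Solution:

┌─┬───────────┐
│A│↱ → → → ↓  │
│ ╵ ┌───┐ ╷ ╷ │
│↳ ↑│↓ ↰│ │↓│ │
├───┘ ╷ └─┘ │ │
│↓ ← ↲│↑ ← ↲│ │
│ ┌───┼─────┘ │
│↓│↱ ↓│       │
│ ╵ ╷ └─┬─────┤
│↳ ↑│↳ ↓│↱ → ↓│
├───┴─┐ ╵ ┌─╴ │
│     │↳ ↑│  ↓│
├───╴ └───┘ ╷ │
│           │B│
└───────────┴─┘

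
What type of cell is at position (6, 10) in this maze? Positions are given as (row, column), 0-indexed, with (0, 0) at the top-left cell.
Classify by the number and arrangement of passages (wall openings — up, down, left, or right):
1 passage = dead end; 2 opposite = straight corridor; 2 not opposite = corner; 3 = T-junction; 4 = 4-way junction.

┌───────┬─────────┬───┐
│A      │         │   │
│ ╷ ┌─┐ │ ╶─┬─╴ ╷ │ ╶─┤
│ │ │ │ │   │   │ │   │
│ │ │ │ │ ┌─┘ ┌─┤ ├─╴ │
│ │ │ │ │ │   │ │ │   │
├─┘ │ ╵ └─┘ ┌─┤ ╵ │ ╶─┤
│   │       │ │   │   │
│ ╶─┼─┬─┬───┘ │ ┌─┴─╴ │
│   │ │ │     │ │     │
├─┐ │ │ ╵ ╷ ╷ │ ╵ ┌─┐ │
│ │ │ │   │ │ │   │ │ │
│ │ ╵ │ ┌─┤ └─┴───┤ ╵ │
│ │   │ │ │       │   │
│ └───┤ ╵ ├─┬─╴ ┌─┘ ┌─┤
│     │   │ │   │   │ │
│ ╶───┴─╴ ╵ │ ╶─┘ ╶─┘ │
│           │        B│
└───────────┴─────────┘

Checking cell at (6, 10):
Number of passages: 2
Cell type: corner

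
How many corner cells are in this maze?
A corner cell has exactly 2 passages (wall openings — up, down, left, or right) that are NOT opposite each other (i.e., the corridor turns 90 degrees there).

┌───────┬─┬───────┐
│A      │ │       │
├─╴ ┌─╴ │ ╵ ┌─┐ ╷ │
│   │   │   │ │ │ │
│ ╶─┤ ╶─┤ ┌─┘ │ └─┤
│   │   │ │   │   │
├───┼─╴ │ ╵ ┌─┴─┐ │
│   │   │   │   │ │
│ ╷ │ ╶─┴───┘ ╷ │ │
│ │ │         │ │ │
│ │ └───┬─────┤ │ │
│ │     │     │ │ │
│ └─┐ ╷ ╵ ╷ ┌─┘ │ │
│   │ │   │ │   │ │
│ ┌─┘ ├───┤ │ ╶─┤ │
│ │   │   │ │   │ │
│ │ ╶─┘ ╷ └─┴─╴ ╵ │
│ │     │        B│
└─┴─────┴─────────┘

Counting corner cells (2 non-opposite passages):
Total corners: 42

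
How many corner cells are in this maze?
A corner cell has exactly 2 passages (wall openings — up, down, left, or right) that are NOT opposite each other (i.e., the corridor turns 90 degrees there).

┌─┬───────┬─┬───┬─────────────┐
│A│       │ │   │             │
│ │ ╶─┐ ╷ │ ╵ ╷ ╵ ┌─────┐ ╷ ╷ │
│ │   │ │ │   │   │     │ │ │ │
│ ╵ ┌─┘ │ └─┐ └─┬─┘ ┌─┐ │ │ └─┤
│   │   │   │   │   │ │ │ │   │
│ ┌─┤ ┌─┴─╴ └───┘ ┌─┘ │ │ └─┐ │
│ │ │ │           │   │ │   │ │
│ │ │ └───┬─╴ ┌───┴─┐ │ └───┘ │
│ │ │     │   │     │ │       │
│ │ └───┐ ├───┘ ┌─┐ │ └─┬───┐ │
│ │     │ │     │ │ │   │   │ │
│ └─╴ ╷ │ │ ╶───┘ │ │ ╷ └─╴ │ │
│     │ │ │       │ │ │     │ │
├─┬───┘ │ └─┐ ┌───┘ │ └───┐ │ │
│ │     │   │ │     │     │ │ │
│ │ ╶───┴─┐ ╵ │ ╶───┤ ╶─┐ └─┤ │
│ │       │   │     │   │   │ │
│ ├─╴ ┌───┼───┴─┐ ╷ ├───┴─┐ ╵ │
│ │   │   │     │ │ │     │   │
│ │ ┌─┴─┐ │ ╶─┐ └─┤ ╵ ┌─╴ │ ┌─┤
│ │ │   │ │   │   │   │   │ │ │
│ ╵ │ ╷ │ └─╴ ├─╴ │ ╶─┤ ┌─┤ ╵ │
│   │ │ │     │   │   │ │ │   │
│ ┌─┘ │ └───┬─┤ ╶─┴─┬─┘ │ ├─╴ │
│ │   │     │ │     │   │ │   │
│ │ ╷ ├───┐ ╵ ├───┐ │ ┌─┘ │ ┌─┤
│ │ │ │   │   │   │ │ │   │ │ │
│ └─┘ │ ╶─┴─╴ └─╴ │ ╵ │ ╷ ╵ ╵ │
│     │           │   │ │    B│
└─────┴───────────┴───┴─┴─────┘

Counting corner cells (2 non-opposite passages):
Total corners: 100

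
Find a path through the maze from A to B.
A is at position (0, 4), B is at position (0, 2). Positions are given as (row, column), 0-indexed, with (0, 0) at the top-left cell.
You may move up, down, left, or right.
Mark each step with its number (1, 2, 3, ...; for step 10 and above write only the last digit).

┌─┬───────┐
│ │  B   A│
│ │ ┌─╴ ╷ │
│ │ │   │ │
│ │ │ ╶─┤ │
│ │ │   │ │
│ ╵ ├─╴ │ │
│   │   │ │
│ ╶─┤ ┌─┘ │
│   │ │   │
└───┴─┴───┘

Finding the shortest path from (0, 4) to (0, 2):
Path length: 2 steps
Directions: left → left

Solution:

┌─┬───────┐
│ │  B 1 A│
│ │ ┌─╴ ╷ │
│ │ │   │ │
│ │ │ ╶─┤ │
│ │ │   │ │
│ ╵ ├─╴ │ │
│   │   │ │
│ ╶─┤ ┌─┘ │
│   │ │   │
└───┴─┴───┘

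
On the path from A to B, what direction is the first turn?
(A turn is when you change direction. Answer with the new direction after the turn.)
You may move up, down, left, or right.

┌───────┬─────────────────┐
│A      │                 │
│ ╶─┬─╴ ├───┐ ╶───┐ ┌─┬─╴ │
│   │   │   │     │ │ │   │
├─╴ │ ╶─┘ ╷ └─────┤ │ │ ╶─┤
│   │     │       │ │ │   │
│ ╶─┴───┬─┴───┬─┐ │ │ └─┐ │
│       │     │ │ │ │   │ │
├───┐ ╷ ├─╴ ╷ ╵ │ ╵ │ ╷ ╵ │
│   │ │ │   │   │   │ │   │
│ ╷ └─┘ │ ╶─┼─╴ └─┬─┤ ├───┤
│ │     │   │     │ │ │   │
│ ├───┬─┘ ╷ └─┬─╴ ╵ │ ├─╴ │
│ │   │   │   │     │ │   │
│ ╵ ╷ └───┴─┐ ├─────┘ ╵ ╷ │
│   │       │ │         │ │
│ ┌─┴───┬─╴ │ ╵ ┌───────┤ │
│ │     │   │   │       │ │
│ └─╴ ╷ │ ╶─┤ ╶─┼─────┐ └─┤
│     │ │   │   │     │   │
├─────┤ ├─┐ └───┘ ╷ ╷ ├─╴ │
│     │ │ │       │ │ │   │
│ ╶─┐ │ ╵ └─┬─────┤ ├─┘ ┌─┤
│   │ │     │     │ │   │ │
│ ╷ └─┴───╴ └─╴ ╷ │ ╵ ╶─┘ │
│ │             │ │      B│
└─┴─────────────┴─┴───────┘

Directions: down, right, down, left, down, right, right, right, down, down, left, left, up, left, down, down, down, right, up, right, down, right, right, right, down, left, down, right, down, right, right, right, up, right, down, down, down, right, right, right
First turn direction: right

Solution:

┌───────┬─────────────────┐
│A      │                 │
│ ╶─┬─╴ ├───┐ ╶───┐ ┌─┬─╴ │
│↳ ↓│   │   │     │ │ │   │
├─╴ │ ╶─┘ ╷ └─────┤ │ │ ╶─┤
│↓ ↲│     │       │ │ │   │
│ ╶─┴───┬─┴───┬─┐ │ │ └─┐ │
│↳ → → ↓│     │ │ │ │   │ │
├───┐ ╷ ├─╴ ╷ ╵ │ ╵ │ ╷ ╵ │
│↓ ↰│ │↓│   │   │   │ │   │
│ ╷ └─┘ │ ╶─┼─╴ └─┬─┤ ├───┤
│↓│↑ ← ↲│   │     │ │ │   │
│ ├───┬─┘ ╷ └─┬─╴ ╵ │ ├─╴ │
│↓│↱ ↓│   │   │     │ │   │
│ ╵ ╷ └───┴─┐ ├─────┘ ╵ ╷ │
│↳ ↑│↳ → → ↓│ │         │ │
│ ┌─┴───┬─╴ │ ╵ ┌───────┤ │
│ │     │↓ ↲│   │       │ │
│ └─╴ ╷ │ ╶─┤ ╶─┼─────┐ └─┤
│     │ │↳ ↓│   │↱ ↓  │   │
├─────┤ ├─┐ └───┘ ╷ ╷ ├─╴ │
│     │ │ │↳ → → ↑│↓│ │   │
│ ╶─┐ │ ╵ └─┬─────┤ ├─┘ ┌─┤
│   │ │     │     │↓│   │ │
│ ╷ └─┴───╴ └─╴ ╷ │ ╵ ╶─┘ │
│ │             │ │↳ → → B│
└─┴─────────────┴─┴───────┘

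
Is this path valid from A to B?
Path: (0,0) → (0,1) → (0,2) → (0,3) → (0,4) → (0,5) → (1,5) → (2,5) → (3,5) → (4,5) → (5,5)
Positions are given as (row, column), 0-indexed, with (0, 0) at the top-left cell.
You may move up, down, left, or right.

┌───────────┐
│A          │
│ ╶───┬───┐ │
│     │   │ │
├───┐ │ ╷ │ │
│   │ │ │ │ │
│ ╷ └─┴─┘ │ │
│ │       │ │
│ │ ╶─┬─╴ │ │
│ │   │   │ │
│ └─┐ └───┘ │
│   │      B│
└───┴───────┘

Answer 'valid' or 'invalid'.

Checking path validity:
Result: All consecutive moves are passable.

valid

Correct solution:

┌───────────┐
│A → → → → ↓│
│ ╶───┬───┐ │
│     │   │↓│
├───┐ │ ╷ │ │
│   │ │ │ │↓│
│ ╷ └─┴─┘ │ │
│ │       │↓│
│ │ ╶─┬─╴ │ │
│ │   │   │↓│
│ └─┐ └───┘ │
│   │      B│
└───┴───────┘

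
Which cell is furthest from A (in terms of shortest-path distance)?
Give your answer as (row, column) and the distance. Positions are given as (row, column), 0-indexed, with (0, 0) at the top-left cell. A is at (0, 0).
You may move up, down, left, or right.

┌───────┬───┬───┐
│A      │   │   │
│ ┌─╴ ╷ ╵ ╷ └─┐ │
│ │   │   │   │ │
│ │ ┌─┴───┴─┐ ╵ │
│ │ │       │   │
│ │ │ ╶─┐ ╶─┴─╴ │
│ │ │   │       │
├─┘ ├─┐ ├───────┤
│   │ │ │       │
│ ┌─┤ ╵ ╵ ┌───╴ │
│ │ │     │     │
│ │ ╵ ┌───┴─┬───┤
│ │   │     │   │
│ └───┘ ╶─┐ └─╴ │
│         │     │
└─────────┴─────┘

Computing BFS distances from A to all cells:
Furthest cell: (5, 5)
Distance: 30 steps

Path from A to the furthest cell:

┌───────┬───┬───┐
│A → → ↓│↱ ↓│   │
│ ┌─╴ ╷ ╵ ╷ └─┐ │
│ │   │↳ ↑│↳ ↓│ │
│ │ ┌─┴───┴─┐ ╵ │
│ │ │↓ ← ↰  │↳ ↓│
│ │ │ ╶─┐ ╶─┴─╴ │
│ │ │↳ ↓│↑ ← ← ↲│
├─┘ ├─┐ ├───────┤
│   │ │↓│↱ → → ↓│
│ ┌─┤ ╵ ╵ ┌───╴ │
│ │ │  ↳ ↑│B ← ↲│
│ │ ╵ ┌───┴─┬───┤
│ │   │     │   │
│ └───┘ ╶─┐ └─╴ │
│         │     │
└─────────┴─────┘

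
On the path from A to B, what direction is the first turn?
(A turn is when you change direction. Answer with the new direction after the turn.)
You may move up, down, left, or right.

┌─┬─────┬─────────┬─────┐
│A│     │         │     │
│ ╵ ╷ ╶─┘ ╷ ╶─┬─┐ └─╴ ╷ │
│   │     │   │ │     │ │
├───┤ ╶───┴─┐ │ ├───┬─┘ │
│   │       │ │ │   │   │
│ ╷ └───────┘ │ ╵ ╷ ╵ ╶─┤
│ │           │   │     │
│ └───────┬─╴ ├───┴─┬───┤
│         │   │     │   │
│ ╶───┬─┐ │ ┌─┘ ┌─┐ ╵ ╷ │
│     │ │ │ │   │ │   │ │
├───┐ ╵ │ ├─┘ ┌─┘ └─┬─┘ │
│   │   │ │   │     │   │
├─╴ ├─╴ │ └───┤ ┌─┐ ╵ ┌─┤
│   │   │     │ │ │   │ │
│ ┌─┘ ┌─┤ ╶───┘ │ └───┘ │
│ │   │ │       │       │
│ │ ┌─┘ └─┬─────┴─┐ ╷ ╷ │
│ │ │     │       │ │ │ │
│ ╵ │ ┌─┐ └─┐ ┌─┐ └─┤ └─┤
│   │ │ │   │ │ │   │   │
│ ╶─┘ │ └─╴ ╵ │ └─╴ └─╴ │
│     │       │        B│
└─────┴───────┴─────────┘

Directions: down, right, up, right, down, right, right, up, right, down, right, down, down, left, left, left, left, left, up, left, down, down, down, right, right, down, right, down, left, down, left, down, down, left, down, right, right, up, up, right, right, down, right, down, right, up, up, right, right, down, right, down, right, right
First turn direction: right

Solution:

┌─┬─────┬─────────┬─────┐
│A│↱ ↓  │↱ ↓      │     │
│ ╵ ╷ ╶─┘ ╷ ╶─┬─┐ └─╴ ╷ │
│↳ ↑│↳ → ↑│↳ ↓│ │     │ │
├───┤ ╶───┴─┐ │ ├───┬─┘ │
│↓ ↰│       │↓│ │   │   │
│ ╷ └───────┘ │ ╵ ╷ ╵ ╶─┤
│↓│↑ ← ← ← ← ↲│   │     │
│ └───────┬─╴ ├───┴─┬───┤
│↓        │   │     │   │
│ ╶───┬─┐ │ ┌─┘ ┌─┐ ╵ ╷ │
│↳ → ↓│ │ │ │   │ │   │ │
├───┐ ╵ │ ├─┘ ┌─┘ └─┬─┘ │
│   │↳ ↓│ │   │     │   │
├─╴ ├─╴ │ └───┤ ┌─┐ ╵ ┌─┤
│   │↓ ↲│     │ │ │   │ │
│ ┌─┘ ┌─┤ ╶───┘ │ └───┘ │
│ │↓ ↲│ │       │       │
│ │ ┌─┘ └─┬─────┴─┐ ╷ ╷ │
│ │↓│↱ → ↓│  ↱ → ↓│ │ │ │
│ ╵ │ ┌─┐ └─┐ ┌─┐ └─┤ └─┤
│↓ ↲│↑│ │↳ ↓│↑│ │↳ ↓│   │
│ ╶─┘ │ └─╴ ╵ │ └─╴ └─╴ │
│↳ → ↑│    ↳ ↑│    ↳ → B│
└─────┴───────┴─────────┘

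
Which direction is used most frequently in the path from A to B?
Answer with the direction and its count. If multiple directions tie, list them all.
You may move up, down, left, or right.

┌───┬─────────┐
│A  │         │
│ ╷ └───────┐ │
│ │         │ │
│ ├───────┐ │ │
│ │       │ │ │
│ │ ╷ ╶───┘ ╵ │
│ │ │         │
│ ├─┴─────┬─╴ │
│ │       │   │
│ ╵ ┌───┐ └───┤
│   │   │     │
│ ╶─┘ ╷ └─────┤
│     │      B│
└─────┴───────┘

Directions: down, down, down, down, down, down, right, right, up, right, down, right, right, right
Counts: {'down': 7, 'right': 6, 'up': 1}
Most common: down (7 times)

Solution:

┌───┬─────────┐
│A  │         │
│ ╷ └───────┐ │
│↓│         │ │
│ ├───────┐ │ │
│↓│       │ │ │
│ │ ╷ ╶───┘ ╵ │
│↓│ │         │
│ ├─┴─────┬─╴ │
│↓│       │   │
│ ╵ ┌───┐ └───┤
│↓  │↱ ↓│     │
│ ╶─┘ ╷ └─────┤
│↳ → ↑│↳ → → B│
└─────┴───────┘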